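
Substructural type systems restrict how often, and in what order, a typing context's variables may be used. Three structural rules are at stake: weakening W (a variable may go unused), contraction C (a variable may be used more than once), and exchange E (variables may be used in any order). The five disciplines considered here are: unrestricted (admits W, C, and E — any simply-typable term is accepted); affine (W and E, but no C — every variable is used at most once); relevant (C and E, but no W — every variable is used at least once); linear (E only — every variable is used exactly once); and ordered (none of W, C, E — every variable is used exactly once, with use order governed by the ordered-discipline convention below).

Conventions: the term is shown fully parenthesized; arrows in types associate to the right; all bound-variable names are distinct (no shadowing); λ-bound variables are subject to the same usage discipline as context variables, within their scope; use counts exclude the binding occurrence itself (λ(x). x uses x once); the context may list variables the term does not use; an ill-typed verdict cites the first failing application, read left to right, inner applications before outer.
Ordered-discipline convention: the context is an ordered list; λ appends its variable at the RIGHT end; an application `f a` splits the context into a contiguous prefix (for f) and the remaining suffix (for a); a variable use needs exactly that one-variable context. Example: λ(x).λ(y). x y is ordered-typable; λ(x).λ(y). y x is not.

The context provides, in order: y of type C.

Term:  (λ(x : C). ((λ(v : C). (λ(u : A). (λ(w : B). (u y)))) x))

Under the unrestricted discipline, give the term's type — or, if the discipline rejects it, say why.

not well-typed under unrestricted — the type mismatch rejects it
variable uses: y=1; x [bound]=1; v [bound]=0; u [bound]=1; w [bound]=0
use order (left to right): u, y, x
typing: ill-typed: non-function type A applied to an argument
summary: ordered ✗ | linear ✗ | affine ✗ | relevant ✗ | unrestricted ✗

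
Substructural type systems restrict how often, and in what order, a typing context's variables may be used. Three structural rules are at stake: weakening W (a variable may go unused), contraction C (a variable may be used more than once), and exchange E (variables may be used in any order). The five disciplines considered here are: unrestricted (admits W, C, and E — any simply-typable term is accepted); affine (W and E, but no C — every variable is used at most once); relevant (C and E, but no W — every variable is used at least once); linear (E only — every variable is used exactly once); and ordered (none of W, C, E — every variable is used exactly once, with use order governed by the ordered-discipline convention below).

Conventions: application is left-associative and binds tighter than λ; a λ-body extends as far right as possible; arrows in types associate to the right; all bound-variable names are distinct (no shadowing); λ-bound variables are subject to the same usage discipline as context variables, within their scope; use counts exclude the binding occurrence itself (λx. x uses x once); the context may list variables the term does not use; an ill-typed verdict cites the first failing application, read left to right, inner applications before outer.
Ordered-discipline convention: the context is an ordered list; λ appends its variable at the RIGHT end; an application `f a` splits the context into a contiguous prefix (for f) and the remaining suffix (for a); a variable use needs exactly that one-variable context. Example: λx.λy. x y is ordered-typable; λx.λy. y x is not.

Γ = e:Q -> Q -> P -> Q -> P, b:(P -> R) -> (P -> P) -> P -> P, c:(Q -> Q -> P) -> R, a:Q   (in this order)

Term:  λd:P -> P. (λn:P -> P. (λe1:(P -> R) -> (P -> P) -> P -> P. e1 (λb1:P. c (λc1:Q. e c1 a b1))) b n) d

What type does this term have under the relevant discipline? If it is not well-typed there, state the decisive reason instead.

term : (P -> P) -> P -> P
usage: e=1, b=1, c=1, a=1, d (λ-bound)=1, n (λ-bound)=1, e1 (λ-bound)=1, b1 (λ-bound)=1, c1 (λ-bound)=1
order of uses: e1, c, e, c1, a, b1, b, n, d
typing: the term checks, with type (P -> P) -> P -> P
per-discipline verdicts: ordered ✗, linear ✓, affine ✓, relevant ✓, unrestricted ✓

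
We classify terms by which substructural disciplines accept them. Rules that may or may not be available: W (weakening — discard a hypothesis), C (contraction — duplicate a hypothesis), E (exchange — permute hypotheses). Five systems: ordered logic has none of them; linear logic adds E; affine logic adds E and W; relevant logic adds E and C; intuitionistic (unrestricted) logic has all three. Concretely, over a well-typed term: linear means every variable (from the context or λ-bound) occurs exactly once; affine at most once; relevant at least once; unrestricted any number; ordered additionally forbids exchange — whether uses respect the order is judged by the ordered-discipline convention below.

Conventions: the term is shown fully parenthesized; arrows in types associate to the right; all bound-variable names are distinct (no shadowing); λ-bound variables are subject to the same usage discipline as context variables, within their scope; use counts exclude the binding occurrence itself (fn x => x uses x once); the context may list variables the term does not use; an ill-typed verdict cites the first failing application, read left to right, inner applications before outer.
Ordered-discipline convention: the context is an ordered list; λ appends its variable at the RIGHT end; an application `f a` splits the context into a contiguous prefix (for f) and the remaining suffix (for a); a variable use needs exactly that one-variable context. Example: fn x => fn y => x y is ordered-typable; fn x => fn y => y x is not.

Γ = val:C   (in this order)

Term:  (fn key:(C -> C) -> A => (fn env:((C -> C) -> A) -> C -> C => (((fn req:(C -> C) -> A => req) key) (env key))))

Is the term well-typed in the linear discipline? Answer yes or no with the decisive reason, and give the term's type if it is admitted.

no — key ×2 used more than once (contraction); val left unused
variable uses: val ×0; key (bound) ×2; env (bound) ×1; req (bound) ×1
uses in reading order: req, key, env, key
typing: well-typed — term : ((C -> C) -> A) -> (((C -> C) -> A) -> C -> C) -> A
all disciplines: ordered ✗; linear ✗; affine ✗; relevant ✗; unrestricted ✓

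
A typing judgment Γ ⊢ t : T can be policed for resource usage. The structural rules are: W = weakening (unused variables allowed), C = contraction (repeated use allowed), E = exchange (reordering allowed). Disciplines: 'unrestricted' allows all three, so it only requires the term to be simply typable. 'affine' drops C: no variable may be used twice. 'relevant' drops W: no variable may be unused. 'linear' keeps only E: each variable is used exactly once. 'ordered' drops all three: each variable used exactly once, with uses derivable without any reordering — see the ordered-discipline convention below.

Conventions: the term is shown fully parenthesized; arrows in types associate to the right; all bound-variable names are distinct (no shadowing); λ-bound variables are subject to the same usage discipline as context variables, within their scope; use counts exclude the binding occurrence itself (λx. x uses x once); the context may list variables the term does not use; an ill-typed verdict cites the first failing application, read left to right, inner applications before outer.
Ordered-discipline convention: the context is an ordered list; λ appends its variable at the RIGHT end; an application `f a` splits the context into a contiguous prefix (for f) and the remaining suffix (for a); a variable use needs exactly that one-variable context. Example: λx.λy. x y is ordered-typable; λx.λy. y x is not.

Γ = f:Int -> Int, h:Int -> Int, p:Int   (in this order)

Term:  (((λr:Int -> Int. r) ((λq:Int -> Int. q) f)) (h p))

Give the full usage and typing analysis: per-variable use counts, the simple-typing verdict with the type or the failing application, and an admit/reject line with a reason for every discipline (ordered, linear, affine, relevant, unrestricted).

variable uses: f: 1, h: 1, p: 1, r [bound]: 1, q [bound]: 1
use order (left to right): r, q, f, h, p
typing: the term checks, with type Int
ordered: ✓, f, h, p, r, q once each; derivable with no W/C/E
linear: ✓, f, h, p, r, q: one use apiece
affine: ✓, at most one use each (f, h, p, r, q)
relevant: ✓, f, h, p, r, q: all used, weakening unneeded
unrestricted: ✓, type-checks (Int) and nothing is barred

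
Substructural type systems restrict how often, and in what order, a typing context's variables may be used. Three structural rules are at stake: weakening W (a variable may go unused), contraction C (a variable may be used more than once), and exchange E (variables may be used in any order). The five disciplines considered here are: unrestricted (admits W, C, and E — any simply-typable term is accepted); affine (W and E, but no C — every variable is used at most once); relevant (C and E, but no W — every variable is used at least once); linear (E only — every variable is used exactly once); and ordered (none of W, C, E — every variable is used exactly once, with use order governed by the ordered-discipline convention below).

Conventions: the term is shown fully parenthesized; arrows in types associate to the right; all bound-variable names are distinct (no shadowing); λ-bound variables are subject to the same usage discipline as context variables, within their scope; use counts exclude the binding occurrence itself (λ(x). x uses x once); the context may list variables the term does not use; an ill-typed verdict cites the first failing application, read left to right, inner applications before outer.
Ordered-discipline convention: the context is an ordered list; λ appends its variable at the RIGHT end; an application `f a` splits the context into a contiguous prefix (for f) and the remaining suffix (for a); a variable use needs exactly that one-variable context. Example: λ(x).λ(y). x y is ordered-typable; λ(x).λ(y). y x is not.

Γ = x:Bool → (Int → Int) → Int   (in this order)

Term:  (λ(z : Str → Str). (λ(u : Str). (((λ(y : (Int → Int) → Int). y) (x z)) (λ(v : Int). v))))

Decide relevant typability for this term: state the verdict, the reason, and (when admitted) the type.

no — a type mismatch blocks all five
counts: x ×1, z (bound) ×1, u (bound) ×0, y (bound) ×1, v (bound) ×1
left-to-right use order: y, x, z, v
typing: ill-typed: a function awaiting Bool gets Str → Str
across the five disciplines: ordered ✗; linear ✗; affine ✗; relevant ✗; unrestricted ✗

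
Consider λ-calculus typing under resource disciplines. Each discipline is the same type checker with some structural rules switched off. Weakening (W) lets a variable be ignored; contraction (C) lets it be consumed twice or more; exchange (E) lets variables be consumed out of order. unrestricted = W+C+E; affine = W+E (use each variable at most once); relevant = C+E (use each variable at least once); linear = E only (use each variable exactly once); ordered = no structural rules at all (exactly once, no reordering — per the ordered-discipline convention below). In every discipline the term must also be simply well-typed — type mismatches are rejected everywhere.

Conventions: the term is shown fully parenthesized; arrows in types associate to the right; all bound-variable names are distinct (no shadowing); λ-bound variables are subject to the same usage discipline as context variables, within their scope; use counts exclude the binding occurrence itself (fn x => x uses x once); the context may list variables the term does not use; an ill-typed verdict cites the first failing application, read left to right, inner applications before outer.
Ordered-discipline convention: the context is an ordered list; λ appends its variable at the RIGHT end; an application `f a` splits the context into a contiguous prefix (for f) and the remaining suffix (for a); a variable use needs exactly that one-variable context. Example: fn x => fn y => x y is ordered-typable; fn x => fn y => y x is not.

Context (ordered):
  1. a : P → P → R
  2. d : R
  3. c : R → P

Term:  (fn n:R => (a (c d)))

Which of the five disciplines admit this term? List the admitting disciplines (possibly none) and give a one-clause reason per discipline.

admitted by: affine, unrestricted
variable uses: a: 1×, d: 1×, c: 1×, n (λ-bound): 0×
use order (left to right): a, c, d
typing: well-typed — term : R → P → R
ordered: ✗ — n never used (weakening)
linear: ✗ — n never used (weakening)
affine: ✓ — no duplicate uses among a, d, c, n
relevant: ✗ — n never used (weakening)
unrestricted: ✓ — simply typable at R → P → R; W, C, E all held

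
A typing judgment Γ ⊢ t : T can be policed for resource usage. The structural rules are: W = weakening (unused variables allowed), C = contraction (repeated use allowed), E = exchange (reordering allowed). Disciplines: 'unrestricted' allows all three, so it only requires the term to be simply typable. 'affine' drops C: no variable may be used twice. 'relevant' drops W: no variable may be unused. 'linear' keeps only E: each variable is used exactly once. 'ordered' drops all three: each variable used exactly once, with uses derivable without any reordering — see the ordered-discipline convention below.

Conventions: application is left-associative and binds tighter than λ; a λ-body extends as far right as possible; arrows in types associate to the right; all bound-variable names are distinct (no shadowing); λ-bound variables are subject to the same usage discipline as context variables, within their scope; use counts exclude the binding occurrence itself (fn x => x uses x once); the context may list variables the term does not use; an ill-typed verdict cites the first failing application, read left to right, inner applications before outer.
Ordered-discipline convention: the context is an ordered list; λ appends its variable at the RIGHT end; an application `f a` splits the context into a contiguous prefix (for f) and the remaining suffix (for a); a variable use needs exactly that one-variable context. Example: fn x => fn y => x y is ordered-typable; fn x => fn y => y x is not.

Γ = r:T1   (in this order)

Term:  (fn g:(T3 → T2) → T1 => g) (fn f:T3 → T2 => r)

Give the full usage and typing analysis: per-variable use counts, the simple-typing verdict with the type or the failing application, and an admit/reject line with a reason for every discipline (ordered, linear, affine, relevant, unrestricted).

counts: r: 1×; g (bound): 1×; f (bound): 0×
order of uses: g, r
typing: the term checks, with type (T3 → T2) → T1
ordered: ✗ — unused: f — weakening required
linear: ✗ — unused: f — weakening required
affine: ✓ — none of r, g, f used more than once
relevant: ✗ — unused: f — weakening required
unrestricted: ✓ — well-typed at (T3 → T2) → T1; no restrictions here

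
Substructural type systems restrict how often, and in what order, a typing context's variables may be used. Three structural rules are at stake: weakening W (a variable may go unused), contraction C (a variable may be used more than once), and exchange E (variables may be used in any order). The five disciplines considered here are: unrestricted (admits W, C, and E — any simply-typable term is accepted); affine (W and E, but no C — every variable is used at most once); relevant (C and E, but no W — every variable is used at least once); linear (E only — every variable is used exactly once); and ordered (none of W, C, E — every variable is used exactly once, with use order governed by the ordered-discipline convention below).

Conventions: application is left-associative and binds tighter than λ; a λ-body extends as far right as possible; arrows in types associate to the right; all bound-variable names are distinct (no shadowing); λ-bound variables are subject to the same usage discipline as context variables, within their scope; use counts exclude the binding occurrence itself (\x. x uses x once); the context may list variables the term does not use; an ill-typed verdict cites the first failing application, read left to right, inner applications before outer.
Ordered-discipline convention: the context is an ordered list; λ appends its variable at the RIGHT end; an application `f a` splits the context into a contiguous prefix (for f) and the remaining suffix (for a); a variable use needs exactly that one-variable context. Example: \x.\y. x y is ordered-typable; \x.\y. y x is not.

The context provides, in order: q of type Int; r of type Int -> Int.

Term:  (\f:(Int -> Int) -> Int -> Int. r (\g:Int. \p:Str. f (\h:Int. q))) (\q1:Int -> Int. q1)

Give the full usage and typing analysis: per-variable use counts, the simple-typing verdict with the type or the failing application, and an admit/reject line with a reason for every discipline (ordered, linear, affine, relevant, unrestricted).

counts: q: 1×; r: 1×; f (bound): 1×; g (bound): 0×; p (bound): 0×; h (bound): 0×; q1 (bound): 1×
uses in reading order: r, f, q, q1
typing: ill-typed: argument of type Int -> Str -> Int -> Int where Int is required
ordered ✗ (a type mismatch blocks all five)
linear ✗ (the type mismatch rejects it)
affine ✗ (not simply typable)
relevant ✗ (fails simple typing)
unrestricted ✗ (a type mismatch blocks all five)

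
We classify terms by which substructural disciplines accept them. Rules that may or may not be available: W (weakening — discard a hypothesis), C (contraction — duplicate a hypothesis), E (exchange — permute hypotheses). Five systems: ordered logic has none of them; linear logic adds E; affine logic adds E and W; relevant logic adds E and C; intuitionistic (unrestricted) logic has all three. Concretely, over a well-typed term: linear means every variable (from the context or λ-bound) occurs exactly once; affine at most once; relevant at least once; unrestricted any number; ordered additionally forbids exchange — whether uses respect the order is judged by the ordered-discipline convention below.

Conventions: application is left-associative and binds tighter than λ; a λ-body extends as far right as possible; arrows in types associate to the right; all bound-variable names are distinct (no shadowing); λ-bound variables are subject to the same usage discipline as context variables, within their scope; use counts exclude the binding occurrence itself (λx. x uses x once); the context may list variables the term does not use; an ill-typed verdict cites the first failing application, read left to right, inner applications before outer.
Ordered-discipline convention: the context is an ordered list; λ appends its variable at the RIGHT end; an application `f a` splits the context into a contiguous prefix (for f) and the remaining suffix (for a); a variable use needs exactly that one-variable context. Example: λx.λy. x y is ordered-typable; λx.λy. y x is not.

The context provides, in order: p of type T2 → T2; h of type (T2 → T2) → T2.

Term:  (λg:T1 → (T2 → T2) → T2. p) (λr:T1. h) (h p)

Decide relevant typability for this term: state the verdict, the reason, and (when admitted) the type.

no — g, r left unused
usage: p ×2, h ×2, g (bound) ×0, r (bound) ×0
order of uses: p, h, h, p
typing: the term checks, with type T2
summary: ordered ✗; linear ✗; affine ✗; relevant ✗; unrestricted ✓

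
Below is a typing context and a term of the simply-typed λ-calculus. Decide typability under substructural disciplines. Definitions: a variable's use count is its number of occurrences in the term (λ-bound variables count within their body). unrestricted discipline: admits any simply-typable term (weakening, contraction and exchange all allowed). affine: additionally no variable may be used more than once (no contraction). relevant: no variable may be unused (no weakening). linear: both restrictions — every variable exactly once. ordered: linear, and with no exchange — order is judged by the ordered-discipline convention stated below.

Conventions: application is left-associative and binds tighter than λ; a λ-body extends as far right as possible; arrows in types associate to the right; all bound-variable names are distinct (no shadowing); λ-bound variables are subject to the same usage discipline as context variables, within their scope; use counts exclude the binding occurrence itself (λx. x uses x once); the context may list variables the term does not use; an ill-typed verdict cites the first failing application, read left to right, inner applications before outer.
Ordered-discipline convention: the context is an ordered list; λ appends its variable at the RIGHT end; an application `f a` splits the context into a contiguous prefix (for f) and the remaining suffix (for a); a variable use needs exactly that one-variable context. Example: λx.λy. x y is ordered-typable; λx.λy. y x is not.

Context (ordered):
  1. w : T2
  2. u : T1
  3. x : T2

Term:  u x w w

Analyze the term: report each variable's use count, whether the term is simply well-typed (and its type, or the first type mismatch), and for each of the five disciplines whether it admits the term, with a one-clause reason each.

counts: w: 2×; u: 1×; x: 1×
uses in reading order: u, x, w, w
typing: ill-typed: applying a non-function (T1)
ordered: ✗ — a type mismatch blocks all five
linear: ✗ — the type mismatch rejects it
affine: ✗ — not simply typable
relevant: ✗ — fails simple typing
unrestricted: ✗ — a type mismatch blocks all five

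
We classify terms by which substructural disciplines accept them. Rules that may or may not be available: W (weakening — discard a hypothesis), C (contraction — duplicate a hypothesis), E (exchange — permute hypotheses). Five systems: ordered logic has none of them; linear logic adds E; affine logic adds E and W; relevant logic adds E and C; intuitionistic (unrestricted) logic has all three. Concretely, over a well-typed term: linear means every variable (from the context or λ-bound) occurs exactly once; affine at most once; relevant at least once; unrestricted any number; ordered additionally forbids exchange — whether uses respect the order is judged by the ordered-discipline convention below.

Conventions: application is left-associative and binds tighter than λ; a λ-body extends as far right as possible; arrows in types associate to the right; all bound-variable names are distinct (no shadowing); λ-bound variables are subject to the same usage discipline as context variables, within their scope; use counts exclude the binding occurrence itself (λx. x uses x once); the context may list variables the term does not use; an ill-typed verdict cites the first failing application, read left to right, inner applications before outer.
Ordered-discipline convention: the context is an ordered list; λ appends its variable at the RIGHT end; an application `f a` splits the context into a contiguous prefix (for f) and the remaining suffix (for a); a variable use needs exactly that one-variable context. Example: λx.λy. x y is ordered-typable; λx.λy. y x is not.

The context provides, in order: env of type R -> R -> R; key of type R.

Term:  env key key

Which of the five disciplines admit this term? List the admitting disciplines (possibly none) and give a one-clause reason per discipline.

admitting disciplines: relevant, unrestricted
use counts: env ×1, key ×2
order of uses: env, key, key
typing: well-typed — term : R
ordered: ✗, needs contraction — key ×2
linear: ✗, needs contraction — key ×2
affine: ✗, needs contraction — key ×2
relevant: ✓, none of env, key goes unused
unrestricted: ✓, well-typed at R; no restrictions here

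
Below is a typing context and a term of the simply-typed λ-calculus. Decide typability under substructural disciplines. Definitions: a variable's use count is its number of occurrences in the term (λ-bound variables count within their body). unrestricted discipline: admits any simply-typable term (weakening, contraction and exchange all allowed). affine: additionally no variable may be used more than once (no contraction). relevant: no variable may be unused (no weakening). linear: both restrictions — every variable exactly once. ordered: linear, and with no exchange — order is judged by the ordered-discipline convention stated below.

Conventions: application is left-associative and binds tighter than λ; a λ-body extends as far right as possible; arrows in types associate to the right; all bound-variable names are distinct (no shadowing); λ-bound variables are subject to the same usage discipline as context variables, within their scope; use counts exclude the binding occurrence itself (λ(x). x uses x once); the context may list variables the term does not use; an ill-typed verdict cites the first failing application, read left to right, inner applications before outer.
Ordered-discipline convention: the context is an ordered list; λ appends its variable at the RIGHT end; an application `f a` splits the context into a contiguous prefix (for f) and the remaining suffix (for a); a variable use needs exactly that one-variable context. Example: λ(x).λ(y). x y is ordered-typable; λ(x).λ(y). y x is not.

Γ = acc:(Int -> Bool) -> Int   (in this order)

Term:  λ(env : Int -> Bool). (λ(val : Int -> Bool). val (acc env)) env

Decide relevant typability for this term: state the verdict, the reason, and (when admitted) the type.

yes — none of acc, env, val goes unused; term : (Int -> Bool) -> Bool
variable uses: acc: 1; env [bound]: 2; val [bound]: 1
use order (left to right): val, acc, env, env
typing: well-typed at (Int -> Bool) -> Bool
across the five disciplines: ordered ✗ · linear ✗ · affine ✗ · relevant ✓ · unrestricted ✓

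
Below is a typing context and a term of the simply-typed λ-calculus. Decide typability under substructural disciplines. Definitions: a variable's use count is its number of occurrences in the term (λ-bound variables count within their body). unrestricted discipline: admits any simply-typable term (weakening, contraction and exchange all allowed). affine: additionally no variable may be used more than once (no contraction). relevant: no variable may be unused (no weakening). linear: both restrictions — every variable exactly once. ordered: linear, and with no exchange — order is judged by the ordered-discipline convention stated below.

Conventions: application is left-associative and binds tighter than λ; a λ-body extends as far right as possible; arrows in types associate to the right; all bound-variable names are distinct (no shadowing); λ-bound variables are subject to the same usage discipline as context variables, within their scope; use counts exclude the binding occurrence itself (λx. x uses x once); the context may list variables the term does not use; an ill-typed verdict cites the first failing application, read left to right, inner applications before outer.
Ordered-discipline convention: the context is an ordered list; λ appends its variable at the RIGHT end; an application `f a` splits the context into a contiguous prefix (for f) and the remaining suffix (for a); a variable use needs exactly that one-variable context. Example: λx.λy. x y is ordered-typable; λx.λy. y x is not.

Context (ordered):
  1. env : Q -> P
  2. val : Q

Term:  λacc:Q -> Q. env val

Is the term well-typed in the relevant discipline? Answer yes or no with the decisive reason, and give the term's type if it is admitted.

no — acc left unused
use counts: env ×1, val ×1, acc (bound) ×0
use order (left to right): env, val
typing: ✓ — (Q -> Q) -> P
across the five disciplines: ordered ✗ | linear ✗ | affine ✓ | relevant ✗ | unrestricted ✓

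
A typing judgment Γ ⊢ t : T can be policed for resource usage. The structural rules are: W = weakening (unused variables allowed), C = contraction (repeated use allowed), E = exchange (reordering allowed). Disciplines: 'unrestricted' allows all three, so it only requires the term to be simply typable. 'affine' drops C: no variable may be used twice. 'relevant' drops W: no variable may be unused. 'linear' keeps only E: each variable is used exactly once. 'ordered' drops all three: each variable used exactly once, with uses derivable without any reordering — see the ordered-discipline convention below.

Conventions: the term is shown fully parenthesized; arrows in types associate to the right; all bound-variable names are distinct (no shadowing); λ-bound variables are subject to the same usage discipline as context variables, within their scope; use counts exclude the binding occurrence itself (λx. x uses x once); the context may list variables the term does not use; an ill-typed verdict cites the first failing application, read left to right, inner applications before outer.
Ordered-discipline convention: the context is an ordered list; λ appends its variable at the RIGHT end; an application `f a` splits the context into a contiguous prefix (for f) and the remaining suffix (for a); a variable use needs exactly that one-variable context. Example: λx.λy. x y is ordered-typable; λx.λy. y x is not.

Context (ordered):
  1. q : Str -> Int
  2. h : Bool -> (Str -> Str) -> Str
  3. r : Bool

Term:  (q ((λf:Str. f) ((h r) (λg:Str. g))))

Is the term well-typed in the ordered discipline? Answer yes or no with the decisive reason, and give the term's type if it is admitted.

yes — single-use (q, h, r, f, g), ordered derivation ok; term : Int
usage: q: 1×, h: 1×, r: 1×, f [bound]: 1×, g [bound]: 1×
order of uses: q, f, h, r, g
typing: well-typed at Int
summary: ordered ✓; linear ✓; affine ✓; relevant ✓; unrestricted ✓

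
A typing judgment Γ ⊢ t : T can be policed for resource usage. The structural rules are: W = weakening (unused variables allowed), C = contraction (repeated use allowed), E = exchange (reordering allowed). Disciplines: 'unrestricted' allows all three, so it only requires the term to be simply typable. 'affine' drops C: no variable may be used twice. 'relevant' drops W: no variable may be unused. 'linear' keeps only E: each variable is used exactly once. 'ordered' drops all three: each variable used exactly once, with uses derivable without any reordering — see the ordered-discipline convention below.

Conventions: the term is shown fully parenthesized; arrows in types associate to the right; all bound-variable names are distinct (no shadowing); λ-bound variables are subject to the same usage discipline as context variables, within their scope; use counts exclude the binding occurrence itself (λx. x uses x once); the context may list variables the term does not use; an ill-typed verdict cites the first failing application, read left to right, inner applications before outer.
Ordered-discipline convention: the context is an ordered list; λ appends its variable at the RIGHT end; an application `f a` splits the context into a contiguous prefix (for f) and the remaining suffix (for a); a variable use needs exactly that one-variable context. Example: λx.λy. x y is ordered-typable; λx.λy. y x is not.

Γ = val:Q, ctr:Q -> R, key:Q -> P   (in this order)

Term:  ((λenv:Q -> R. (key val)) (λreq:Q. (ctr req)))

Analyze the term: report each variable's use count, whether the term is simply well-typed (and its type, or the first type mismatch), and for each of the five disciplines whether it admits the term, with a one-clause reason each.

variable uses: val=1, ctr=1, key=1, env (bound)=0, req (bound)=1
uses in reading order: key, val, ctr, req
typing: well-typed at P
ordered: ✗, env never used (weakening)
linear: ✗, env never used (weakening)
affine: ✓, no duplicate uses among val, ctr, key, env, req
relevant: ✗, env never used (weakening)
unrestricted: ✓, type-checks (P) and nothing is barred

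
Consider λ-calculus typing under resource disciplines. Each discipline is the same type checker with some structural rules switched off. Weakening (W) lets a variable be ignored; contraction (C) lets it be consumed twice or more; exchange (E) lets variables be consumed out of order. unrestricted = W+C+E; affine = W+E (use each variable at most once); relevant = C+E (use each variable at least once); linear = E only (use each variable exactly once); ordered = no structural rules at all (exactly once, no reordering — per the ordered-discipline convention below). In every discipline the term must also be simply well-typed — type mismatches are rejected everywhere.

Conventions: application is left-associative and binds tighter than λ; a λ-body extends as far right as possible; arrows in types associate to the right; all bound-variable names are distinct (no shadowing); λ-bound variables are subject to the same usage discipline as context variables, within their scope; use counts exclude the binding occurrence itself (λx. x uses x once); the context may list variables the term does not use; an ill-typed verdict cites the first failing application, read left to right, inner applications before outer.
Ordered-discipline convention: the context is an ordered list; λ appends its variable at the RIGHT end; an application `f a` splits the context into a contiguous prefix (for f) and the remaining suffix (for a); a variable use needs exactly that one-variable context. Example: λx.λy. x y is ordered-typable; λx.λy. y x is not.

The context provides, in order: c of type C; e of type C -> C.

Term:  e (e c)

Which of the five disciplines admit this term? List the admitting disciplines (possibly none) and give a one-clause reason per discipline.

admitted in: relevant, unrestricted
variable uses: c: 1×; e: 2×
uses in reading order: e, e, c
typing: ✓ — C
ordered ✗ (e ×2 used more than once (contraction))
linear ✗ (e ×2 used more than once (contraction))
affine ✗ (e ×2 used more than once (contraction))
relevant ✓ (at least one use each (c, e))
unrestricted ✓ (typability at C is all that's needed)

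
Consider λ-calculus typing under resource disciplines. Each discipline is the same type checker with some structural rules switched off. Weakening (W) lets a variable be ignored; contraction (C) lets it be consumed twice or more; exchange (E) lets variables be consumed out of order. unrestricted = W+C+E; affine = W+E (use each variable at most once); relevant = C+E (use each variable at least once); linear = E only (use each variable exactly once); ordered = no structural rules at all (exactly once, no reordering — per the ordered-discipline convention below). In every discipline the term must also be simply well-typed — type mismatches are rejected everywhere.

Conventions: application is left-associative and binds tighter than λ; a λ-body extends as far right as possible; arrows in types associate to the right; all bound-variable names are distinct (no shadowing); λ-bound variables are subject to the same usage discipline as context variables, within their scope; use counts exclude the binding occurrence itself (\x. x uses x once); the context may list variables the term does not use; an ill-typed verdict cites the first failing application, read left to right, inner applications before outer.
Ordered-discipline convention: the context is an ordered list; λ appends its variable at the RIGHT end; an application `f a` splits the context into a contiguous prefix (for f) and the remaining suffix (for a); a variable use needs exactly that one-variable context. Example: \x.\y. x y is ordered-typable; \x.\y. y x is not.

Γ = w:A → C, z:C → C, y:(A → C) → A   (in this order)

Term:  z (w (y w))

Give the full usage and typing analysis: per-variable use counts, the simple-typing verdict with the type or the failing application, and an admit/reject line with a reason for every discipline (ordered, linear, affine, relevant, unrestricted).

usage: w: 2; z: 1; y: 1
left-to-right use order: z, w, y, w
typing: well-typed — term : C
ordered: ✗ — needs contraction — w ×2
linear: ✗ — needs contraction — w ×2
affine: ✗ — needs contraction — w ×2
relevant: ✓ — every one of w, z, y appears
unrestricted: ✓ — type-checks (C) and nothing is barred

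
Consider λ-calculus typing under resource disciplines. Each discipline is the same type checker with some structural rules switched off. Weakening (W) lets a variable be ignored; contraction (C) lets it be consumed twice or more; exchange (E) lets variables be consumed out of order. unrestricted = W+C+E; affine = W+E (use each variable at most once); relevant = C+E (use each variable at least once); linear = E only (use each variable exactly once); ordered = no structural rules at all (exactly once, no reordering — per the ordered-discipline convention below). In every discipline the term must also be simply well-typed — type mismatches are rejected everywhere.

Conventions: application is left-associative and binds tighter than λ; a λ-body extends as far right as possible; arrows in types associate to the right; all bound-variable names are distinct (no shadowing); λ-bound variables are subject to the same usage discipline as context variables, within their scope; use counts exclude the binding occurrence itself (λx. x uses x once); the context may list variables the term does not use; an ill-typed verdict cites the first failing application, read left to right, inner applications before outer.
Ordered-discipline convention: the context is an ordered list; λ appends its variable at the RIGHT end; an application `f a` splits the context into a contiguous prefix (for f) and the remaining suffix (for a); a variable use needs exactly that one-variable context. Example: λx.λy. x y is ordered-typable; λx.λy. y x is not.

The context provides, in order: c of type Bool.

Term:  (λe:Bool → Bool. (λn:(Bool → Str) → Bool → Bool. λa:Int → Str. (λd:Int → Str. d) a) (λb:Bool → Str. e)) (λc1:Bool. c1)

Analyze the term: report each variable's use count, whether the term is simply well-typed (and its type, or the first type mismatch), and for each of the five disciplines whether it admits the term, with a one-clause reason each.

counts: c ×0, e (bound) ×1, n (bound) ×0, a (bound) ×1, d (bound) ×1, b (bound) ×0, c1 (bound) ×1
uses in reading order: d, a, e, c1
typing: well-typed at (Int → Str) → Int → Str
ordered: ✗ — needs weakening: c, n, b unused
linear: ✗ — needs weakening: c, n, b unused
affine: ✓ — at most one use each (c, e, n, a, d, b, c1)
relevant: ✗ — needs weakening: c, n, b unused
unrestricted: ✓ — well-typed at (Int → Str) → Int → Str; no restrictions here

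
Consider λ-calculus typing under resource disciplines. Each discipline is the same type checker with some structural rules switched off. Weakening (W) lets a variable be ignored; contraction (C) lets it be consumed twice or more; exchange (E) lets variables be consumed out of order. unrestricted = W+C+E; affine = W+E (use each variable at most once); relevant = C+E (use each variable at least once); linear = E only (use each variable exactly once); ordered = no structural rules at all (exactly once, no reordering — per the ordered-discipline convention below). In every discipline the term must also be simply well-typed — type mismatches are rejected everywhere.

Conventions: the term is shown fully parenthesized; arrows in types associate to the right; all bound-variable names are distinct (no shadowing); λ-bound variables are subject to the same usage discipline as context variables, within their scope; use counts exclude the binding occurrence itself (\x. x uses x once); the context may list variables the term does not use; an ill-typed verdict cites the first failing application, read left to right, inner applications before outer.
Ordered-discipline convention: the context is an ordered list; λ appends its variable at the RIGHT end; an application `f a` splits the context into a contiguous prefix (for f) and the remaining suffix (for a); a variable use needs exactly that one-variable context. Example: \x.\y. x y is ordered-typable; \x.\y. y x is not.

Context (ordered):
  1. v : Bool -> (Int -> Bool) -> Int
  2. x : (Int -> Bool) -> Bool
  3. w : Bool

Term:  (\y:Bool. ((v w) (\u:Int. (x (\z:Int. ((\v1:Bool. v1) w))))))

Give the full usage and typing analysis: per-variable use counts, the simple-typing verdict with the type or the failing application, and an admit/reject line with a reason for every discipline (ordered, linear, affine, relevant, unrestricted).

use counts: v=1, x=1, w=2, y (λ-bound)=0, u (λ-bound)=0, z (λ-bound)=0, v1 (λ-bound)=1
order of uses: v, w, x, v1, w
typing: the term checks, with type Bool -> Int
ordered ✗ (repeated use of w ×2; y, u, z never used (weakening))
linear ✗ (repeated use of w ×2; y, u, z never used (weakening))
affine ✗ (repeated use of w ×2)
relevant ✗ (y, u, z never used (weakening))
unrestricted ✓ (simply typable at Bool -> Int; W, C, E all held)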